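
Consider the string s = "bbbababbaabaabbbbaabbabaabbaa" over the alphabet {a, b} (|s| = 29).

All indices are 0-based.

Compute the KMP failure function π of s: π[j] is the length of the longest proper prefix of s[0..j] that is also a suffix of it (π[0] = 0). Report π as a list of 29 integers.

[0, 1, 2, 0, 1, 0, 1, 2, 0, 0, 1, 0, 0, 1, 2, 3, 3, 4, 0, 1, 2, 0, 1, 0, 0, 1, 2, 0, 0]

π[0] = 0
j=1 s[j]='b': π[1]=1 (border 'b')
j=2 s[j]='b': π[2]=2 (border 'bb')
j=3 s[j]='a': k: 2→1→0; π[3]=0 (border '')
j=4 s[j]='b': π[4]=1 (border 'b')
j=5 s[j]='a': k: 1→0; π[5]=0 (border '')
j=6 s[j]='b': π[6]=1 (border 'b')
j=7 s[j]='b': π[7]=2 (border 'bb')
j=8 s[j]='a': k: 2→1→0; π[8]=0 (border '')
j=9 s[j]='a': π[9]=0 (border '')
j=10 s[j]='b': π[10]=1 (border 'b')
j=11 s[j]='a': k: 1→0; π[11]=0 (border '')
j=12 s[j]='a': π[12]=0 (border '')
j=13 s[j]='b': π[13]=1 (border 'b')
j=14 s[j]='b': π[14]=2 (border 'bb')
j=15 s[j]='b': π[15]=3 (border 'bbb')
j=16 s[j]='b': k: 3→2; π[16]=3 (border 'bbb')
j=17 s[j]='a': π[17]=4 (border 'bbba')
j=18 s[j]='a': k: 4→0; π[18]=0 (border '')
j=19 s[j]='b': π[19]=1 (border 'b')
j=20 s[j]='b': π[20]=2 (border 'bb')
j=21 s[j]='a': k: 2→1→0; π[21]=0 (border '')
j=22 s[j]='b': π[22]=1 (border 'b')
j=23 s[j]='a': k: 1→0; π[23]=0 (border '')
j=24 s[j]='a': π[24]=0 (border '')
j=25 s[j]='b': π[25]=1 (border 'b')
j=26 s[j]='b': π[26]=2 (border 'bb')
j=27 s[j]='a': k: 2→1→0; π[27]=0 (border '')
j=28 s[j]='a': π[28]=0 (border '')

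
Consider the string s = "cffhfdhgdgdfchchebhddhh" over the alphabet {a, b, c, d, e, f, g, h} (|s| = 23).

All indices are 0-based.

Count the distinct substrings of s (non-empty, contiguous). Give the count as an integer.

rank | idx | suffix
   0 |  17 | bhddhh
   1 |   0 | cffhfdhgdgdfchchebhddhh
   2 |  12 | chchebhddhh
   3 |  14 | chebhddhh
   4 |  19 | ddhh
   5 |  10 | dfchchebhddhh
   6 |   8 | dgdfchchebhddhh
   7 |   5 | dhgdgdfchchebhddhh
   8 |  20 | dhh
   9 |  16 | ebhddhh
  10 |  11 | fchchebhddhh
  11 |   4 | fdhgdgdfchchebhddhh
  12 |   1 | ffhfdhgdgdfchchebhddhh
  13 |   2 | fhfdhgdgdfchchebhddhh
  14 |   9 | gdfchchebhddhh
  15 |   7 | gdgdfchchebhddhh
  16 |  22 | h
  17 |  13 | hchebhddhh
  18 |  18 | hddhh
  19 |  15 | hebhddhh
  20 |   3 | hfdhgdgdfchchebhddhh
  21 |   6 | hgdgdfchchebhddhh
  22 |  21 | hh

SA = [17, 0, 12, 14, 19, 10, 8, 5, 20, 16, 11, 4, 1, 2, 9, 7, 22, 13, 18, 15, 3, 6, 21]
rank  pair      lcp
   1  s[17:],s[0:]  0  ''
   2  s[0:],s[12:]  1  'c'
   3  s[12:],s[14:]  2  'ch'
   4  s[14:],s[19:]  0  ''
   5  s[19:],s[10:]  1  'd'
   6  s[10:],s[8:]  1  'd'
   7  s[8:],s[5:]  1  'd'
   8  s[5:],s[20:]  2  'dh'
   9  s[20:],s[16:]  0  ''
  10  s[16:],s[11:]  0  ''
  11  s[11:],s[4:]  1  'f'
  12  s[4:],s[1:]  1  'f'
  13  s[1:],s[2:]  1  'f'
  14  s[2:],s[9:]  0  ''
  15  s[9:],s[7:]  2  'gd'
  16  s[7:],s[22:]  0  ''
  17  s[22:],s[13:]  1  'h'
  18  s[13:],s[18:]  1  'h'
  19  s[18:],s[15:]  1  'h'
  20  s[15:],s[3:]  1  'h'
  21  s[3:],s[6:]  1  'h'
  22  s[6:],s[21:]  1  'h'

n(n+1)/2 = 23·24/2 = 276
Σ LCP = 0 + 0 + 1 + 2 + 0 + 1 + 1 + 1 + 2 + 0 + 0 + 1 + 1 + 1 + 0 + 2 + 0 + 1 + 1 + 1 + 1 + 1 + 1 = 19
distinct = 276 − 19 = 257

257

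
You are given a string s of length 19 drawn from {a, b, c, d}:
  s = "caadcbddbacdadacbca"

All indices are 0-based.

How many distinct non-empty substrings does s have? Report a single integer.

rank | idx | suffix
   0 |  18 | a
   1 |   1 | aadcbddbacdadacbca
   2 |  14 | acbca
   3 |   9 | acdadacbca
   4 |  12 | adacbca
   5 |   2 | adcbddbacdadacbca
   6 |   8 | bacdadacbca
   7 |  16 | bca
   8 |   5 | bddbacdadacbca
   9 |  17 | ca
  10 |   0 | caadcbddbacdadacbca
  11 |  15 | cbca
  12 |   4 | cbddbacdadacbca
  13 |  10 | cdadacbca
  14 |  13 | dacbca
  15 |  11 | dadacbca
  16 |   7 | dbacdadacbca
  17 |   3 | dcbddbacdadacbca
  18 |   6 | ddbacdadacbca

SA = [18, 1, 14, 9, 12, 2, 8, 16, 5, 17, 0, 15, 4, 10, 13, 11, 7, 3, 6]
[i] adj suffixes → lcp
  [1] 18/1 → 1 ('a')
  [2] 1/14 → 1 ('a')
  [3] 14/9 → 2 ('ac')
  [4] 9/12 → 1 ('a')
  [5] 12/2 → 2 ('ad')
  [6] 2/8 → 0 ('')
  [7] 8/16 → 1 ('b')
  [8] 16/5 → 1 ('b')
  [9] 5/17 → 0 ('')
  [10] 17/0 → 2 ('ca')
  [11] 0/15 → 1 ('c')
  [12] 15/4 → 2 ('cb')
  [13] 4/10 → 1 ('c')
  [14] 10/13 → 0 ('')
  [15] 13/11 → 2 ('da')
  [16] 11/7 → 1 ('d')
  [17] 7/3 → 1 ('d')
  [18] 3/6 → 1 ('d')

n(n+1)/2 = 19·20/2 = 190
Σ LCP = 0 + 1 + 1 + 2 + 1 + 2 + 0 + 1 + 1 + 0 + 2 + 1 + 2 + 1 + 0 + 2 + 1 + 1 + 1 = 20
distinct = 190 − 20 = 170

170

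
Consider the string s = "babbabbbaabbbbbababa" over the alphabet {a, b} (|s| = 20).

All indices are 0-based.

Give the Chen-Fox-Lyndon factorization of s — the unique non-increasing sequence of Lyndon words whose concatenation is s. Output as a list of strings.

emit factor 1: 'b' (i=0, period=1)
emit factor 2: 'abbabbb' (i=1, period=7)
emit factor 3: 'aabbbbbabab' (i=8, period=11)
emit factor 4: 'a' (i=19, period=1)

["b", "abbabbb", "aabbbbbabab", "a"]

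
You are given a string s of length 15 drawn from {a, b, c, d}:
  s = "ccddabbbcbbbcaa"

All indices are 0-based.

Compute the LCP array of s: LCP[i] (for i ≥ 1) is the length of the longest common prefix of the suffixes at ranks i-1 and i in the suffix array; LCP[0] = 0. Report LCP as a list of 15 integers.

[0, 1, 1, 0, 4, 2, 3, 1, 2, 0, 1, 1, 1, 0, 1]

rank | idx | suffix
   0 |  14 | a
   1 |  13 | aa
   2 |   4 | abbbcbbbcaa
   3 |   9 | bbbcaa
   4 |   5 | bbbcbbbcaa
   5 |  10 | bbcaa
   6 |   6 | bbcbbbcaa
   7 |  11 | bcaa
   8 |   7 | bcbbbcaa
   9 |  12 | caa
  10 |   8 | cbbbcaa
  11 |   0 | ccddabbbcbbbcaa
  12 |   1 | cddabbbcbbbcaa
  13 |   3 | dabbbcbbbcaa
  14 |   2 | ddabbbcbbbcaa

SA = [14, 13, 4, 9, 5, 10, 6, 11, 7, 12, 8, 0, 1, 3, 2]
i: (SA[i-1],SA[i]) lcp shared
  1: (14,13) 1 'a'
  2: (13,4) 1 'a'
  3: (4,9) 0 ''
  4: (9,5) 4 'bbbc'
  5: (5,10) 2 'bb'
  6: (10,6) 3 'bbc'
  7: (6,11) 1 'b'
  8: (11,7) 2 'bc'
  9: (7,12) 0 ''
  10: (12,8) 1 'c'
  11: (8,0) 1 'c'
  12: (0,1) 1 'c'
  13: (1,3) 0 ''
  14: (3,2) 1 'd'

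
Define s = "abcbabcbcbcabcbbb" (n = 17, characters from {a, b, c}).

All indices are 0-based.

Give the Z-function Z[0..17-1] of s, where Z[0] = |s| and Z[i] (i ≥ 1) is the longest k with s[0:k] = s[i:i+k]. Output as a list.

Z[0]=17
i=1: outside box; Z[1]=0
i=2: outside box; Z[2]=0
i=3: outside box; Z[3]=0
i=4: outside box; Z[4]=4 grow→box=[4,8)
i=5: min(r-i=3, Z[1]=0)=0; Z[5]=0
i=6: min(r-i=2, Z[2]=0)=0; Z[6]=0
i=7: min(r-i=1, Z[3]=0)=0; Z[7]=0
i=8: outside box; Z[8]=0
i=9: outside box; Z[9]=0
i=10: outside box; Z[10]=0
i=11: outside box; Z[11]=4 grow→box=[11,15)
i=12: min(r-i=3, Z[1]=0)=0; Z[12]=0
i=13: min(r-i=2, Z[2]=0)=0; Z[13]=0
i=14: min(r-i=1, Z[3]=0)=0; Z[14]=0
i=15: outside box; Z[15]=0
i=16: outside box; Z[16]=0

[17, 0, 0, 0, 4, 0, 0, 0, 0, 0, 0, 4, 0, 0, 0, 0, 0]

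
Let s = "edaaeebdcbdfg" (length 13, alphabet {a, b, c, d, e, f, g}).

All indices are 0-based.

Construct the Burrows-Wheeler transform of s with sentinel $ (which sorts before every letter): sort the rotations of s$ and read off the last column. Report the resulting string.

gdaecdebbe$adf

rank  rotation        last
    0  $edaaeebdcbdfg  g
    1  aaeebdcbdfg$ed  d
    2  aeebdcbdfg$eda  a
    3  bdcbdfg$edaaee  e
    4  bdfg$edaaeebdc  c
    5  cbdfg$edaaeebd  d
    6  daaeebdcbdfg$e  e
    7  dcbdfg$edaaeeb  b
    8  dfg$edaaeebdcb  b
    9  ebdcbdfg$edaae  e
   10  edaaeebdcbdfg$  $
   11  eebdcbdfg$edaa  a
   12  fg$edaaeebdcbd  d
   13  g$edaaeebdcbdf  f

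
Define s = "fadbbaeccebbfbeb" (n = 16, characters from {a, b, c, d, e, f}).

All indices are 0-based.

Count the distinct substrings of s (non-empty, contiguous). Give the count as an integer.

124

sorted suffixes:
  #0 SA[0]=1  'adbbaeccebbfbeb'
  #1 SA[1]=5  'aeccebbfbeb'
  #2 SA[2]=15  'b'
  #3 SA[3]=4  'baeccebbfbeb'
  #4 SA[4]=3  'bbaeccebbfbeb'
  #5 SA[5]=10  'bbfbeb'
  #6 SA[6]=13  'beb'
  #7 SA[7]=11  'bfbeb'
  #8 SA[8]=7  'ccebbfbeb'
  #9 SA[9]=8  'cebbfbeb'
  #10 SA[10]=2  'dbbaeccebbfbeb'
  #11 SA[11]=14  'eb'
  #12 SA[12]=9  'ebbfbeb'
  #13 SA[13]=6  'eccebbfbeb'
  #14 SA[14]=0  'fadbbaeccebbfbeb'
  #15 SA[15]=12  'fbeb'

SA = [1, 5, 15, 4, 3, 10, 13, 11, 7, 8, 2, 14, 9, 6, 0, 12]
rank  pair      lcp
   1  s[1:],s[5:]  1  'a'
   2  s[5:],s[15:]  0  ''
   3  s[15:],s[4:]  1  'b'
   4  s[4:],s[3:]  1  'b'
   5  s[3:],s[10:]  2  'bb'
   6  s[10:],s[13:]  1  'b'
   7  s[13:],s[11:]  1  'b'
   8  s[11:],s[7:]  0  ''
   9  s[7:],s[8:]  1  'c'
  10  s[8:],s[2:]  0  ''
  11  s[2:],s[14:]  0  ''
  12  s[14:],s[9:]  2  'eb'
  13  s[9:],s[6:]  1  'e'
  14  s[6:],s[0:]  0  ''
  15  s[0:],s[12:]  1  'f'

n(n+1)/2 = 16·17/2 = 136
Σ LCP = 0 + 1 + 0 + 1 + 1 + 2 + 1 + 1 + 0 + 1 + 0 + 0 + 2 + 1 + 0 + 1 = 12
distinct = 136 − 12 = 124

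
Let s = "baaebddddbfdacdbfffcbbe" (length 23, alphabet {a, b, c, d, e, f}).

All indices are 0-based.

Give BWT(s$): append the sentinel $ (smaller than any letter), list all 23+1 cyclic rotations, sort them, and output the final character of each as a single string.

ebda$cebddfafdcddbbafbfb

rank  rotation                  last
    0  $baaebddddbfdacdbfffcbbe  e
    1  aaebddddbfdacdbfffcbbe$b  b
    2  acdbfffcbbe$baaebddddbfd  d
    3  aebddddbfdacdbfffcbbe$ba  a
    4  baaebddddbfdacdbfffcbbe$  $
    5  bbe$baaebddddbfdacdbfffc  c
    6  bddddbfdacdbfffcbbe$baae  e
    7  be$baaebddddbfdacdbfffcb  b
    8  bfdacdbfffcbbe$baaebdddd  d
    9  bfffcbbe$baaebddddbfdacd  d
   10  cbbe$baaebddddbfdacdbfff  f
   11  cdbfffcbbe$baaebddddbfda  a
   12  dacdbfffcbbe$baaebddddbf  f
   13  dbfdacdbfffcbbe$baaebddd  d
   14  dbfffcbbe$baaebddddbfdac  c
   15  ddbfdacdbfffcbbe$baaebdd  d
   16  dddbfdacdbfffcbbe$baaebd  d
   17  ddddbfdacdbfffcbbe$baaeb  b
   18  e$baaebddddbfdacdbfffcbb  b
   19  ebddddbfdacdbfffcbbe$baa  a
   20  fcbbe$baaebddddbfdacdbff  f
   21  fdacdbfffcbbe$baaebddddb  b
   22  ffcbbe$baaebddddbfdacdbf  f
   23  fffcbbe$baaebddddbfdacdb  b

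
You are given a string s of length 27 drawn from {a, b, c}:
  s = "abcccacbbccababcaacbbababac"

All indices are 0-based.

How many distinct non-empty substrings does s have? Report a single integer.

325

sorted suffixes:
  #0 SA[0]=16  'aacbbababac'
  #1 SA[1]=21  'ababac'
  #2 SA[2]=11  'ababcaacbbababac'
  #3 SA[3]=23  'abac'
  #4 SA[4]=13  'abcaacbbababac'
  #5 SA[5]=0  'abcccacbbccababcaacbbababac'
  #6 SA[6]=25  'ac'
  #7 SA[7]=17  'acbbababac'
  #8 SA[8]=5  'acbbccababcaacbbababac'
  #9 SA[9]=20  'bababac'
  #10 SA[10]=22  'babac'
  #11 SA[11]=12  'babcaacbbababac'
  #12 SA[12]=24  'bac'
  #13 SA[13]=19  'bbababac'
  #14 SA[14]=7  'bbccababcaacbbababac'
  #15 SA[15]=14  'bcaacbbababac'
  #16 SA[16]=8  'bccababcaacbbababac'
  #17 SA[17]=1  'bcccacbbccababcaacbbababac'
  #18 SA[18]=26  'c'
  #19 SA[19]=15  'caacbbababac'
  #20 SA[20]=10  'cababcaacbbababac'
  #21 SA[21]=4  'cacbbccababcaacbbababac'
  #22 SA[22]=18  'cbbababac'
  #23 SA[23]=6  'cbbccababcaacbbababac'
  #24 SA[24]=9  'ccababcaacbbababac'
  #25 SA[25]=3  'ccacbbccababcaacbbababac'
  #26 SA[26]=2  'cccacbbccababcaacbbababac'

SA = [16, 21, 11, 23, 13, 0, 25, 17, 5, 20, 22, 12, 24, 19, 7, 14, 8, 1, 26, 15, 10, 4, 18, 6, 9, 3, 2]
rank  pair      lcp
   1  s[16:],s[21:]  1  'a'
   2  s[21:],s[11:]  4  'abab'
   3  s[11:],s[23:]  3  'aba'
   4  s[23:],s[13:]  2  'ab'
   5  s[13:],s[0:]  3  'abc'
   6  s[0:],s[25:]  1  'a'
   7  s[25:],s[17:]  2  'ac'
   8  s[17:],s[5:]  4  'acbb'
   9  s[5:],s[20:]  0  ''
  10  s[20:],s[22:]  4  'baba'
  11  s[22:],s[12:]  3  'bab'
  12  s[12:],s[24:]  2  'ba'
  13  s[24:],s[19:]  1  'b'
  14  s[19:],s[7:]  2  'bb'
  15  s[7:],s[14:]  1  'b'
  16  s[14:],s[8:]  2  'bc'
  17  s[8:],s[1:]  3  'bcc'
  18  s[1:],s[26:]  0  ''
  19  s[26:],s[15:]  1  'c'
  20  s[15:],s[10:]  2  'ca'
  21  s[10:],s[4:]  2  'ca'
  22  s[4:],s[18:]  1  'c'
  23  s[18:],s[6:]  3  'cbb'
  24  s[6:],s[9:]  1  'c'
  25  s[9:],s[3:]  3  'cca'
  26  s[3:],s[2:]  2  'cc'

n(n+1)/2 = 27·28/2 = 378
Σ LCP = 0 + 1 + 4 + 3 + 2 + 3 + 1 + 2 + 4 + 0 + 4 + 3 + 2 + 1 + 2 + 1 + 2 + 3 + 0 + 1 + 2 + 2 + 1 + 3 + 1 + 3 + 2 = 53
distinct = 378 − 53 = 325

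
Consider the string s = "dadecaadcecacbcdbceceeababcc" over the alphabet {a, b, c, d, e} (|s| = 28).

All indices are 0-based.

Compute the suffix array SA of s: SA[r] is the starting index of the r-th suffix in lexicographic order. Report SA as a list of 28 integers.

rank→(start, suffix):
  0 → (5, 'aadcecacbcdbceceeababcc')
  1 → (22, 'ababcc')
  2 → (24, 'abcc')
  3 → (11, 'acbcdbceceeababcc')
  4 → (6, 'adcecacbcdbceceeababcc')
  5 → (1, 'adecaadcecacbcdbceceeababcc')
  6 → (23, 'babcc')
  7 → (25, 'bcc')
  8 → (13, 'bcdbceceeababcc')
  9 → (16, 'bceceeababcc')
  10 → (27, 'c')
  11 → (4, 'caadcecacbcdbceceeababcc')
  12 → (10, 'cacbcdbceceeababcc')
  13 → (12, 'cbcdbceceeababcc')
  14 → (26, 'cc')
  15 → (14, 'cdbceceeababcc')
  16 → (8, 'cecacbcdbceceeababcc')
  17 → (17, 'ceceeababcc')
  18 → (19, 'ceeababcc')
  19 → (0, 'dadecaadcecacbcdbceceeababcc')
  20 → (15, 'dbceceeababcc')
  21 → (7, 'dcecacbcdbceceeababcc')
  22 → (2, 'decaadcecacbcdbceceeababcc')
  23 → (21, 'eababcc')
  24 → (3, 'ecaadcecacbcdbceceeababcc')
  25 → (9, 'ecacbcdbceceeababcc')
  26 → (18, 'eceeababcc')
  27 → (20, 'eeababcc')

[5, 22, 24, 11, 6, 1, 23, 25, 13, 16, 27, 4, 10, 12, 26, 14, 8, 17, 19, 0, 15, 7, 2, 21, 3, 9, 18, 20]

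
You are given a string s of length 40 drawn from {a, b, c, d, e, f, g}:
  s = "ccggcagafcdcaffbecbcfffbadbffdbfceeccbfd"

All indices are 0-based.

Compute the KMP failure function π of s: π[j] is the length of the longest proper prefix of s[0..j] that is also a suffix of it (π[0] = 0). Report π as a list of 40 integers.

[0, 1, 0, 0, 1, 0, 0, 0, 0, 1, 0, 1, 0, 0, 0, 0, 0, 1, 0, 1, 0, 0, 0, 0, 0, 0, 0, 0, 0, 0, 0, 0, 1, 0, 0, 1, 2, 0, 0, 0]

π[0] = 0
j=1 s[j]='c': π[1]=1 (border 'c')
j=2 s[j]='g': k: 1→0; π[2]=0 (border '')
j=3 s[j]='g': π[3]=0 (border '')
j=4 s[j]='c': π[4]=1 (border 'c')
j=5 s[j]='a': k: 1→0; π[5]=0 (border '')
j=6 s[j]='g': π[6]=0 (border '')
j=7 s[j]='a': π[7]=0 (border '')
j=8 s[j]='f': π[8]=0 (border '')
j=9 s[j]='c': π[9]=1 (border 'c')
j=10 s[j]='d': k: 1→0; π[10]=0 (border '')
j=11 s[j]='c': π[11]=1 (border 'c')
j=12 s[j]='a': k: 1→0; π[12]=0 (border '')
j=13 s[j]='f': π[13]=0 (border '')
j=14 s[j]='f': π[14]=0 (border '')
j=15 s[j]='b': π[15]=0 (border '')
j=16 s[j]='e': π[16]=0 (border '')
j=17 s[j]='c': π[17]=1 (border 'c')
j=18 s[j]='b': k: 1→0; π[18]=0 (border '')
j=19 s[j]='c': π[19]=1 (border 'c')
j=20 s[j]='f': k: 1→0; π[20]=0 (border '')
j=21 s[j]='f': π[21]=0 (border '')
j=22 s[j]='f': π[22]=0 (border '')
j=23 s[j]='b': π[23]=0 (border '')
j=24 s[j]='a': π[24]=0 (border '')
j=25 s[j]='d': π[25]=0 (border '')
j=26 s[j]='b': π[26]=0 (border '')
j=27 s[j]='f': π[27]=0 (border '')
j=28 s[j]='f': π[28]=0 (border '')
j=29 s[j]='d': π[29]=0 (border '')
j=30 s[j]='b': π[30]=0 (border '')
j=31 s[j]='f': π[31]=0 (border '')
j=32 s[j]='c': π[32]=1 (border 'c')
j=33 s[j]='e': k: 1→0; π[33]=0 (border '')
j=34 s[j]='e': π[34]=0 (border '')
j=35 s[j]='c': π[35]=1 (border 'c')
j=36 s[j]='c': π[36]=2 (border 'cc')
j=37 s[j]='b': k: 2→1→0; π[37]=0 (border '')
j=38 s[j]='f': π[38]=0 (border '')
j=39 s[j]='d': π[39]=0 (border '')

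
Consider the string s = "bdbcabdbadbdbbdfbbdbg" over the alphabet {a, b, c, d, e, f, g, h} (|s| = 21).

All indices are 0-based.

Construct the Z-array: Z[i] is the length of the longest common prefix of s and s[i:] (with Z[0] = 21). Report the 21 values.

[21, 0, 1, 0, 0, 3, 0, 1, 0, 0, 3, 0, 1, 2, 0, 0, 1, 3, 0, 1, 0]

Z[0]=21
i=1: fresh scan; Z[1]=0
i=2: fresh scan; Z[2]=1 extend→box=[2,3)
i=3: fresh scan; Z[3]=0
i=4: fresh scan; Z[4]=0
i=5: fresh scan; Z[5]=3 extend→box=[5,8)
i=6: min(r-i=2, Z[1]=0)=0; Z[6]=0
i=7: min(r-i=1, Z[2]=1)=1; Z[7]=1
i=8: fresh scan; Z[8]=0
i=9: fresh scan; Z[9]=0
i=10: fresh scan; Z[10]=3 extend→box=[10,13)
i=11: min(r-i=2, Z[1]=0)=0; Z[11]=0
i=12: min(r-i=1, Z[2]=1)=1; Z[12]=1
i=13: fresh scan; Z[13]=2 extend→box=[13,15)
i=14: min(r-i=1, Z[1]=0)=0; Z[14]=0
i=15: fresh scan; Z[15]=0
i=16: fresh scan; Z[16]=1 extend→box=[16,17)
i=17: fresh scan; Z[17]=3 extend→box=[17,20)
i=18: min(r-i=2, Z[1]=0)=0; Z[18]=0
i=19: min(r-i=1, Z[2]=1)=1; Z[19]=1
i=20: fresh scan; Z[20]=0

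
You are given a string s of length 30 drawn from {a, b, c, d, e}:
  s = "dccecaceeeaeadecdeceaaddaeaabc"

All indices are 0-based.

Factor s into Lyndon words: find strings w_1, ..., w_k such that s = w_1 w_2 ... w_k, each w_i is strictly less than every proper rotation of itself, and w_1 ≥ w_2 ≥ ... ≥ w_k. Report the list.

["d", "cce", "c", "aceeeaeadecdece", "aaddae", "aabc"]

emit factor 1: 'd' (i=0, period=1)
emit factor 2: 'cce' (i=1, period=3)
emit factor 3: 'c' (i=4, period=1)
emit factor 4: 'aceeeaeadecdece' (i=5, period=15)
emit factor 5: 'aaddae' (i=20, period=6)
emit factor 6: 'aabc' (i=26, period=4)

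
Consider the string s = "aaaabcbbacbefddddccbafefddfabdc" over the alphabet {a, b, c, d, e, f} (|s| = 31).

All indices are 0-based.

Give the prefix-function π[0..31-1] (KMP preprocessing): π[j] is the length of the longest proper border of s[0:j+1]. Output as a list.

[0, 1, 2, 3, 0, 0, 0, 0, 1, 0, 0, 0, 0, 0, 0, 0, 0, 0, 0, 0, 1, 0, 0, 0, 0, 0, 0, 1, 0, 0, 0]

π[0] = 0
j=1 s[j]='a': π[1]=1 (border 'a')
j=2 s[j]='a': π[2]=2 (border 'aa')
j=3 s[j]='a': π[3]=3 (border 'aaa')
j=4 s[j]='b': k: 3→2→1→0; π[4]=0 (border '')
j=5 s[j]='c': π[5]=0 (border '')
j=6 s[j]='b': π[6]=0 (border '')
j=7 s[j]='b': π[7]=0 (border '')
j=8 s[j]='a': π[8]=1 (border 'a')
j=9 s[j]='c': k: 1→0; π[9]=0 (border '')
j=10 s[j]='b': π[10]=0 (border '')
j=11 s[j]='e': π[11]=0 (border '')
j=12 s[j]='f': π[12]=0 (border '')
j=13 s[j]='d': π[13]=0 (border '')
j=14 s[j]='d': π[14]=0 (border '')
j=15 s[j]='d': π[15]=0 (border '')
j=16 s[j]='d': π[16]=0 (border '')
j=17 s[j]='c': π[17]=0 (border '')
j=18 s[j]='c': π[18]=0 (border '')
j=19 s[j]='b': π[19]=0 (border '')
j=20 s[j]='a': π[20]=1 (border 'a')
j=21 s[j]='f': k: 1→0; π[21]=0 (border '')
j=22 s[j]='e': π[22]=0 (border '')
j=23 s[j]='f': π[23]=0 (border '')
j=24 s[j]='d': π[24]=0 (border '')
j=25 s[j]='d': π[25]=0 (border '')
j=26 s[j]='f': π[26]=0 (border '')
j=27 s[j]='a': π[27]=1 (border 'a')
j=28 s[j]='b': k: 1→0; π[28]=0 (border '')
j=29 s[j]='d': π[29]=0 (border '')
j=30 s[j]='c': π[30]=0 (border '')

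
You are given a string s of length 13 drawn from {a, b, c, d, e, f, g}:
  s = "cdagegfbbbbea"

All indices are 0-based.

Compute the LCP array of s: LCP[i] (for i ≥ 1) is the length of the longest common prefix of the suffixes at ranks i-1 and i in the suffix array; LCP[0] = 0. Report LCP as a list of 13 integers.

[0, 1, 0, 3, 2, 1, 0, 0, 0, 1, 0, 0, 1]

rank→(start, suffix):
  0 → (12, 'a')
  1 → (2, 'agegfbbbbea')
  2 → (7, 'bbbbea')
  3 → (8, 'bbbea')
  4 → (9, 'bbea')
  5 → (10, 'bea')
  6 → (0, 'cdagegfbbbbea')
  7 → (1, 'dagegfbbbbea')
  8 → (11, 'ea')
  9 → (4, 'egfbbbbea')
  10 → (6, 'fbbbbea')
  11 → (3, 'gegfbbbbea')
  12 → (5, 'gfbbbbea')

SA = [12, 2, 7, 8, 9, 10, 0, 1, 11, 4, 6, 3, 5]
[i] adj suffixes → lcp
  [1] 12/2 → 1 ('a')
  [2] 2/7 → 0 ('')
  [3] 7/8 → 3 ('bbb')
  [4] 8/9 → 2 ('bb')
  [5] 9/10 → 1 ('b')
  [6] 10/0 → 0 ('')
  [7] 0/1 → 0 ('')
  [8] 1/11 → 0 ('')
  [9] 11/4 → 1 ('e')
  [10] 4/6 → 0 ('')
  [11] 6/3 → 0 ('')
  [12] 3/5 → 1 ('g')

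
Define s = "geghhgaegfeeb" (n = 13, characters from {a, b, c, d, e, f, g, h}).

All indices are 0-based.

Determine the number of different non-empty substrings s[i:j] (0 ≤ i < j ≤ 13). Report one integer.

83

sorted suffixes:
  #0 SA[0]=6  'aegfeeb'
  #1 SA[1]=12  'b'
  #2 SA[2]=11  'eb'
  #3 SA[3]=10  'eeb'
  #4 SA[4]=7  'egfeeb'
  #5 SA[5]=1  'eghhgaegfeeb'
  #6 SA[6]=9  'feeb'
  #7 SA[7]=5  'gaegfeeb'
  #8 SA[8]=0  'geghhgaegfeeb'
  #9 SA[9]=8  'gfeeb'
  #10 SA[10]=2  'ghhgaegfeeb'
  #11 SA[11]=4  'hgaegfeeb'
  #12 SA[12]=3  'hhgaegfeeb'

SA = [6, 12, 11, 10, 7, 1, 9, 5, 0, 8, 2, 4, 3]
i: (SA[i-1],SA[i]) lcp shared
  1: (6,12) 0 ''
  2: (12,11) 0 ''
  3: (11,10) 1 'e'
  4: (10,7) 1 'e'
  5: (7,1) 2 'eg'
  6: (1,9) 0 ''
  7: (9,5) 0 ''
  8: (5,0) 1 'g'
  9: (0,8) 1 'g'
  10: (8,2) 1 'g'
  11: (2,4) 0 ''
  12: (4,3) 1 'h'

n(n+1)/2 = 13·14/2 = 91
Σ LCP = 0 + 0 + 0 + 1 + 1 + 2 + 0 + 0 + 1 + 1 + 1 + 0 + 1 = 8
distinct = 91 − 8 = 83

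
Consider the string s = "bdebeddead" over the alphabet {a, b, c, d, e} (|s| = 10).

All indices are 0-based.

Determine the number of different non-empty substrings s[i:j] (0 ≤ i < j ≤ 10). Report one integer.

48

sorted suffixes:
  #0 SA[0]=8  'ad'
  #1 SA[1]=0  'bdebeddead'
  #2 SA[2]=3  'beddead'
  #3 SA[3]=9  'd'
  #4 SA[4]=5  'ddead'
  #5 SA[5]=6  'dead'
  #6 SA[6]=1  'debeddead'
  #7 SA[7]=7  'ead'
  #8 SA[8]=2  'ebeddead'
  #9 SA[9]=4  'eddead'

SA = [8, 0, 3, 9, 5, 6, 1, 7, 2, 4]
[i] adj suffixes → lcp
  [1] 8/0 → 0 ('')
  [2] 0/3 → 1 ('b')
  [3] 3/9 → 0 ('')
  [4] 9/5 → 1 ('d')
  [5] 5/6 → 1 ('d')
  [6] 6/1 → 2 ('de')
  [7] 1/7 → 0 ('')
  [8] 7/2 → 1 ('e')
  [9] 2/4 → 1 ('e')

n(n+1)/2 = 10·11/2 = 55
Σ LCP = 0 + 0 + 1 + 0 + 1 + 1 + 2 + 0 + 1 + 1 = 7
distinct = 55 − 7 = 48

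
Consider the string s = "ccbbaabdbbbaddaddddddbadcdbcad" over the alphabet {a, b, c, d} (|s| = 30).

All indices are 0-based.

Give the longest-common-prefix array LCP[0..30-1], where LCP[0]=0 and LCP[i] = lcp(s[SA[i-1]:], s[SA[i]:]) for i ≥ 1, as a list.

rank→(start, suffix):
  0 → (4, 'aabdbbbaddaddddddbadcdbcad')
  1 → (5, 'abdbbbaddaddddddbadcdbcad')
  2 → (28, 'ad')
  3 → (22, 'adcdbcad')
  4 → (11, 'addaddddddbadcdbcad')
  5 → (14, 'addddddbadcdbcad')
  6 → (3, 'baabdbbbaddaddddddbadcdbcad')
  7 → (21, 'badcdbcad')
  8 → (10, 'baddaddddddbadcdbcad')
  9 → (2, 'bbaabdbbbaddaddddddbadcdbcad')
  10 → (9, 'bbaddaddddddbadcdbcad')
  11 → (8, 'bbbaddaddddddbadcdbcad')
  12 → (26, 'bcad')
  13 → (6, 'bdbbbaddaddddddbadcdbcad')
  14 → (27, 'cad')
  15 → (1, 'cbbaabdbbbaddaddddddbadcdbcad')
  16 → (0, 'ccbbaabdbbbaddaddddddbadcdbcad')
  17 → (24, 'cdbcad')
  18 → (29, 'd')
  19 → (13, 'daddddddbadcdbcad')
  20 → (20, 'dbadcdbcad')
  21 → (7, 'dbbbaddaddddddbadcdbcad')
  22 → (25, 'dbcad')
  23 → (23, 'dcdbcad')
  24 → (12, 'ddaddddddbadcdbcad')
  25 → (19, 'ddbadcdbcad')
  26 → (18, 'dddbadcdbcad')
  27 → (17, 'ddddbadcdbcad')
  28 → (16, 'dddddbadcdbcad')
  29 → (15, 'ddddddbadcdbcad')

SA = [4, 5, 28, 22, 11, 14, 3, 21, 10, 2, 9, 8, 26, 6, 27, 1, 0, 24, 29, 13, 20, 7, 25, 23, 12, 19, 18, 17, 16, 15]
rank  pair      lcp
   1  s[4:],s[5:]  1  'a'
   2  s[5:],s[28:]  1  'a'
   3  s[28:],s[22:]  2  'ad'
   4  s[22:],s[11:]  2  'ad'
   5  s[11:],s[14:]  3  'add'
   6  s[14:],s[3:]  0  ''
   7  s[3:],s[21:]  2  'ba'
   8  s[21:],s[10:]  3  'bad'
   9  s[10:],s[2:]  1  'b'
  10  s[2:],s[9:]  3  'bba'
  11  s[9:],s[8:]  2  'bb'
  12  s[8:],s[26:]  1  'b'
  13  s[26:],s[6:]  1  'b'
  14  s[6:],s[27:]  0  ''
  15  s[27:],s[1:]  1  'c'
  16  s[1:],s[0:]  1  'c'
  17  s[0:],s[24:]  1  'c'
  18  s[24:],s[29:]  0  ''
  19  s[29:],s[13:]  1  'd'
  20  s[13:],s[20:]  1  'd'
  21  s[20:],s[7:]  2  'db'
  22  s[7:],s[25:]  2  'db'
  23  s[25:],s[23:]  1  'd'
  24  s[23:],s[12:]  1  'd'
  25  s[12:],s[19:]  2  'dd'
  26  s[19:],s[18:]  2  'dd'
  27  s[18:],s[17:]  3  'ddd'
  28  s[17:],s[16:]  4  'dddd'
  29  s[16:],s[15:]  5  'ddddd'

[0, 1, 1, 2, 2, 3, 0, 2, 3, 1, 3, 2, 1, 1, 0, 1, 1, 1, 0, 1, 1, 2, 2, 1, 1, 2, 2, 3, 4, 5]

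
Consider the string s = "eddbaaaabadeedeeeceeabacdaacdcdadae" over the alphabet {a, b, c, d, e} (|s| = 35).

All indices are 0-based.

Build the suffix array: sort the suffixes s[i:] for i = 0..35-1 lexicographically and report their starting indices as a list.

[4, 5, 6, 25, 20, 7, 22, 26, 31, 9, 33, 3, 21, 8, 23, 29, 27, 17, 24, 30, 32, 2, 28, 1, 10, 13, 34, 19, 16, 0, 12, 18, 15, 11, 14]

sorted suffixes:
  #0 SA[0]=4  'aaaabadeedeeeceeabacdaacdcdadae'
  #1 SA[1]=5  'aaabadeedeeeceeabacdaacdcdadae'
  #2 SA[2]=6  'aabadeedeeeceeabacdaacdcdadae'
  #3 SA[3]=25  'aacdcdadae'
  #4 SA[4]=20  'abacdaacdcdadae'
  #5 SA[5]=7  'abadeedeeeceeabacdaacdcdadae'
  #6 SA[6]=22  'acdaacdcdadae'
  #7 SA[7]=26  'acdcdadae'
  #8 SA[8]=31  'adae'
  #9 SA[9]=9  'adeedeeeceeabacdaacdcdadae'
  #10 SA[10]=33  'ae'
  #11 SA[11]=3  'baaaabadeedeeeceeabacdaacdcdadae'
  #12 SA[12]=21  'bacdaacdcdadae'
  #13 SA[13]=8  'badeedeeeceeabacdaacdcdadae'
  #14 SA[14]=23  'cdaacdcdadae'
  #15 SA[15]=29  'cdadae'
  #16 SA[16]=27  'cdcdadae'
  #17 SA[17]=17  'ceeabacdaacdcdadae'
  #18 SA[18]=24  'daacdcdadae'
  #19 SA[19]=30  'dadae'
  #20 SA[20]=32  'dae'
  #21 SA[21]=2  'dbaaaabadeedeeeceeabacdaacdcdadae'
  #22 SA[22]=28  'dcdadae'
  #23 SA[23]=1  'ddbaaaabadeedeeeceeabacdaacdcdadae'
  #24 SA[24]=10  'deedeeeceeabacdaacdcdadae'
  #25 SA[25]=13  'deeeceeabacdaacdcdadae'
  #26 SA[26]=34  'e'
  #27 SA[27]=19  'eabacdaacdcdadae'
  #28 SA[28]=16  'eceeabacdaacdcdadae'
  #29 SA[29]=0  'eddbaaaabadeedeeeceeabacdaacdcdadae'
  #30 SA[30]=12  'edeeeceeabacdaacdcdadae'
  #31 SA[31]=18  'eeabacdaacdcdadae'
  #32 SA[32]=15  'eeceeabacdaacdcdadae'
  #33 SA[33]=11  'eedeeeceeabacdaacdcdadae'
  #34 SA[34]=14  'eeeceeabacdaacdcdadae'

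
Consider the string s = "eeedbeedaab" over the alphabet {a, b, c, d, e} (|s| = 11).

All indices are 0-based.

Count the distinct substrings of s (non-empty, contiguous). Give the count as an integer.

55

sorted suffixes:
  #0 SA[0]=8  'aab'
  #1 SA[1]=9  'ab'
  #2 SA[2]=10  'b'
  #3 SA[3]=4  'beedaab'
  #4 SA[4]=7  'daab'
  #5 SA[5]=3  'dbeedaab'
  #6 SA[6]=6  'edaab'
  #7 SA[7]=2  'edbeedaab'
  #8 SA[8]=5  'eedaab'
  #9 SA[9]=1  'eedbeedaab'
  #10 SA[10]=0  'eeedbeedaab'

SA = [8, 9, 10, 4, 7, 3, 6, 2, 5, 1, 0]
[i] adj suffixes → lcp
  [1] 8/9 → 1 ('a')
  [2] 9/10 → 0 ('')
  [3] 10/4 → 1 ('b')
  [4] 4/7 → 0 ('')
  [5] 7/3 → 1 ('d')
  [6] 3/6 → 0 ('')
  [7] 6/2 → 2 ('ed')
  [8] 2/5 → 1 ('e')
  [9] 5/1 → 3 ('eed')
  [10] 1/0 → 2 ('ee')

n(n+1)/2 = 11·12/2 = 66
Σ LCP = 0 + 1 + 0 + 1 + 0 + 1 + 0 + 2 + 1 + 3 + 2 = 11
distinct = 66 − 11 = 55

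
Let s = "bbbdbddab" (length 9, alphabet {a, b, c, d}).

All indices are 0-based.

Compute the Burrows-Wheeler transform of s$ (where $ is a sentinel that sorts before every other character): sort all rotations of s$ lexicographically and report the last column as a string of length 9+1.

rank  rotation    last
    0  $bbbdbddab  b
    1  ab$bbbdbdd  d
    2  b$bbbdbdda  a
    3  bbbdbddab$  $
    4  bbdbddab$b  b
    5  bdbddab$bb  b
    6  bddab$bbbd  d
    7  dab$bbbdbd  d
    8  dbddab$bbb  b
    9  ddab$bbbdb  b

bda$bbddbb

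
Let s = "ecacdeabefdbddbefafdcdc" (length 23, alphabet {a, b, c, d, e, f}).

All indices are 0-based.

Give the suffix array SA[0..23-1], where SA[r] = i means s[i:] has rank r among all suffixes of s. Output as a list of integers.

[6, 2, 17, 11, 14, 7, 22, 1, 20, 3, 10, 13, 21, 19, 12, 4, 5, 0, 15, 8, 16, 9, 18]

sorted suffixes:
  #0 SA[0]=6  'abefdbddbefafdcdc'
  #1 SA[1]=2  'acdeabefdbddbefafdcdc'
  #2 SA[2]=17  'afdcdc'
  #3 SA[3]=11  'bddbefafdcdc'
  #4 SA[4]=14  'befafdcdc'
  #5 SA[5]=7  'befdbddbefafdcdc'
  #6 SA[6]=22  'c'
  #7 SA[7]=1  'cacdeabefdbddbefafdcdc'
  #8 SA[8]=20  'cdc'
  #9 SA[9]=3  'cdeabefdbddbefafdcdc'
  #10 SA[10]=10  'dbddbefafdcdc'
  #11 SA[11]=13  'dbefafdcdc'
  #12 SA[12]=21  'dc'
  #13 SA[13]=19  'dcdc'
  #14 SA[14]=12  'ddbefafdcdc'
  #15 SA[15]=4  'deabefdbddbefafdcdc'
  #16 SA[16]=5  'eabefdbddbefafdcdc'
  #17 SA[17]=0  'ecacdeabefdbddbefafdcdc'
  #18 SA[18]=15  'efafdcdc'
  #19 SA[19]=8  'efdbddbefafdcdc'
  #20 SA[20]=16  'fafdcdc'
  #21 SA[21]=9  'fdbddbefafdcdc'
  #22 SA[22]=18  'fdcdc'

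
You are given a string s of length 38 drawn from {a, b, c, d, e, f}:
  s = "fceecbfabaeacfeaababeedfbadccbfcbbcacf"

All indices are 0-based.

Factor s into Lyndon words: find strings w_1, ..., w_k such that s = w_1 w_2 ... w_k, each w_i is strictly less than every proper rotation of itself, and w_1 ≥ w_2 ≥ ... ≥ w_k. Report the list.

emit factor 1: 'f' (i=0, period=1)
emit factor 2: 'cee' (i=1, period=3)
emit factor 3: 'c' (i=4, period=1)
emit factor 4: 'bf' (i=5, period=2)
emit factor 5: 'abaeacfe' (i=7, period=8)
emit factor 6: 'aababeedfbadccbfcbbcacf' (i=15, period=23)

["f", "cee", "c", "bf", "abaeacfe", "aababeedfbadccbfcbbcacf"]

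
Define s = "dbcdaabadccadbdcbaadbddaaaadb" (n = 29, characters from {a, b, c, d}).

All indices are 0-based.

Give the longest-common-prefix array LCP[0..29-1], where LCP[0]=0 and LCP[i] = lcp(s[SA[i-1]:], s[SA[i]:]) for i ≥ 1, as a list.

[0, 3, 2, 2, 4, 1, 1, 3, 4, 2, 0, 1, 2, 1, 1, 2, 0, 1, 1, 1, 0, 3, 1, 2, 2, 3, 1, 2, 1]

sorted suffixes:
  #0 SA[0]=23  'aaaadb'
  #1 SA[1]=24  'aaadb'
  #2 SA[2]=4  'aabadccadbdcbaadbddaaaadb'
  #3 SA[3]=25  'aadb'
  #4 SA[4]=17  'aadbddaaaadb'
  #5 SA[5]=5  'abadccadbdcbaadbddaaaadb'
  #6 SA[6]=26  'adb'
  #7 SA[7]=11  'adbdcbaadbddaaaadb'
  #8 SA[8]=18  'adbddaaaadb'
  #9 SA[9]=7  'adccadbdcbaadbddaaaadb'
  #10 SA[10]=28  'b'
  #11 SA[11]=16  'baadbddaaaadb'
  #12 SA[12]=6  'badccadbdcbaadbddaaaadb'
  #13 SA[13]=1  'bcdaabadccadbdcbaadbddaaaadb'
  #14 SA[14]=13  'bdcbaadbddaaaadb'
  #15 SA[15]=20  'bddaaaadb'
  #16 SA[16]=10  'cadbdcbaadbddaaaadb'
  #17 SA[17]=15  'cbaadbddaaaadb'
  #18 SA[18]=9  'ccadbdcbaadbddaaaadb'
  #19 SA[19]=2  'cdaabadccadbdcbaadbddaaaadb'
  #20 SA[20]=22  'daaaadb'
  #21 SA[21]=3  'daabadccadbdcbaadbddaaaadb'
  #22 SA[22]=27  'db'
  #23 SA[23]=0  'dbcdaabadccadbdcbaadbddaaaadb'
  #24 SA[24]=12  'dbdcbaadbddaaaadb'
  #25 SA[25]=19  'dbddaaaadb'
  #26 SA[26]=14  'dcbaadbddaaaadb'
  #27 SA[27]=8  'dccadbdcbaadbddaaaadb'
  #28 SA[28]=21  'ddaaaadb'

SA = [23, 24, 4, 25, 17, 5, 26, 11, 18, 7, 28, 16, 6, 1, 13, 20, 10, 15, 9, 2, 22, 3, 27, 0, 12, 19, 14, 8, 21]
[i] adj suffixes → lcp
  [1] 23/24 → 3 ('aaa')
  [2] 24/4 → 2 ('aa')
  [3] 4/25 → 2 ('aa')
  [4] 25/17 → 4 ('aadb')
  [5] 17/5 → 1 ('a')
  [6] 5/26 → 1 ('a')
  [7] 26/11 → 3 ('adb')
  [8] 11/18 → 4 ('adbd')
  [9] 18/7 → 2 ('ad')
  [10] 7/28 → 0 ('')
  [11] 28/16 → 1 ('b')
  [12] 16/6 → 2 ('ba')
  [13] 6/1 → 1 ('b')
  [14] 1/13 → 1 ('b')
  [15] 13/20 → 2 ('bd')
  [16] 20/10 → 0 ('')
  [17] 10/15 → 1 ('c')
  [18] 15/9 → 1 ('c')
  [19] 9/2 → 1 ('c')
  [20] 2/22 → 0 ('')
  [21] 22/3 → 3 ('daa')
  [22] 3/27 → 1 ('d')
  [23] 27/0 → 2 ('db')
  [24] 0/12 → 2 ('db')
  [25] 12/19 → 3 ('dbd')
  [26] 19/14 → 1 ('d')
  [27] 14/8 → 2 ('dc')
  [28] 8/21 → 1 ('d')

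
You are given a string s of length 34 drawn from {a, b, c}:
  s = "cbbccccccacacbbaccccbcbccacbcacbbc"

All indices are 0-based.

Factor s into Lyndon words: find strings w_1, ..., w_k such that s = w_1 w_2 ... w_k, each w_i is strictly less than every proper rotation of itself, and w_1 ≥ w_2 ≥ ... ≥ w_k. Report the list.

emit factor 1: 'c' (i=0, period=1)
emit factor 2: 'bbcccccc' (i=1, period=8)
emit factor 3: 'acacbbaccccbcbccacbcacbbc' (i=9, period=25)

["c", "bbcccccc", "acacbbaccccbcbccacbcacbbc"]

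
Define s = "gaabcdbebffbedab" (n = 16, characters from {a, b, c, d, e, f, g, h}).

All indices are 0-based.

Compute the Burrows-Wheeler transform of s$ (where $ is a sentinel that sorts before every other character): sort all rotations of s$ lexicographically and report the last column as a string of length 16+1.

rank  rotation           last
    0  $gaabcdbebffbedab  b
    1  aabcdbebffbedab$g  g
    2  ab$gaabcdbebffbed  d
    3  abcdbebffbedab$ga  a
    4  b$gaabcdbebffbeda  a
    5  bcdbebffbedab$gaa  a
    6  bebffbedab$gaabcd  d
    7  bedab$gaabcdbebff  f
    8  bffbedab$gaabcdbe  e
    9  cdbebffbedab$gaab  b
   10  dab$gaabcdbebffbe  e
   11  dbebffbedab$gaabc  c
   12  ebffbedab$gaabcdb  b
   13  edab$gaabcdbebffb  b
   14  fbedab$gaabcdbebf  f
   15  ffbedab$gaabcdbeb  b
   16  gaabcdbebffbedab$  $

bgdaaadfebecbbfb$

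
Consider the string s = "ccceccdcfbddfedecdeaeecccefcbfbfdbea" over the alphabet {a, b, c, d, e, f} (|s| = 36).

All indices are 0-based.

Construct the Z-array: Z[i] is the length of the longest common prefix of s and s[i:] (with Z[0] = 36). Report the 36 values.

Z[0]=36
i=1: i≥r, start 0; Z[1]=2 extend→box=[1,3)
i=2: min(r-i=1, Z[1]=2)=1; Z[2]=1
i=3: i≥r, start 0; Z[3]=0
i=4: i≥r, start 0; Z[4]=2 extend→box=[4,6)
i=5: min(r-i=1, Z[1]=2)=1; Z[5]=1
i=6: i≥r, start 0; Z[6]=0
i=7: i≥r, start 0; Z[7]=1 extend→box=[7,8)
i=8: i≥r, start 0; Z[8]=0
i=9: i≥r, start 0; Z[9]=0
i=10: i≥r, start 0; Z[10]=0
i=11: i≥r, start 0; Z[11]=0
i=12: i≥r, start 0; Z[12]=0
i=13: i≥r, start 0; Z[13]=0
i=14: i≥r, start 0; Z[14]=0
i=15: i≥r, start 0; Z[15]=0
i=16: i≥r, start 0; Z[16]=1 extend→box=[16,17)
i=17: i≥r, start 0; Z[17]=0
i=18: i≥r, start 0; Z[18]=0
i=19: i≥r, start 0; Z[19]=0
i=20: i≥r, start 0; Z[20]=0
i=21: i≥r, start 0; Z[21]=0
i=22: i≥r, start 0; Z[22]=4 extend→box=[22,26)
i=23: min(r-i=3, Z[1]=2)=2; Z[23]=2
i=24: min(r-i=2, Z[2]=1)=1; Z[24]=1
i=25: min(r-i=1, Z[3]=0)=0; Z[25]=0
i=26: i≥r, start 0; Z[26]=0
i=27: i≥r, start 0; Z[27]=1 extend→box=[27,28)
i=28: i≥r, start 0; Z[28]=0
i=29: i≥r, start 0; Z[29]=0
i=30: i≥r, start 0; Z[30]=0
i=31: i≥r, start 0; Z[31]=0
i=32: i≥r, start 0; Z[32]=0
i=33: i≥r, start 0; Z[33]=0
i=34: i≥r, start 0; Z[34]=0
i=35: i≥r, start 0; Z[35]=0

[36, 2, 1, 0, 2, 1, 0, 1, 0, 0, 0, 0, 0, 0, 0, 0, 1, 0, 0, 0, 0, 0, 4, 2, 1, 0, 0, 1, 0, 0, 0, 0, 0, 0, 0, 0]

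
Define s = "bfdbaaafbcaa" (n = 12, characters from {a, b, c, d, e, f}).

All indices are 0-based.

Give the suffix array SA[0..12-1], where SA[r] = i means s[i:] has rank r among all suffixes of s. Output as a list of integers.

rank→(start, suffix):
  0 → (11, 'a')
  1 → (10, 'aa')
  2 → (4, 'aaafbcaa')
  3 → (5, 'aafbcaa')
  4 → (6, 'afbcaa')
  5 → (3, 'baaafbcaa')
  6 → (8, 'bcaa')
  7 → (0, 'bfdbaaafbcaa')
  8 → (9, 'caa')
  9 → (2, 'dbaaafbcaa')
  10 → (7, 'fbcaa')
  11 → (1, 'fdbaaafbcaa')

[11, 10, 4, 5, 6, 3, 8, 0, 9, 2, 7, 1]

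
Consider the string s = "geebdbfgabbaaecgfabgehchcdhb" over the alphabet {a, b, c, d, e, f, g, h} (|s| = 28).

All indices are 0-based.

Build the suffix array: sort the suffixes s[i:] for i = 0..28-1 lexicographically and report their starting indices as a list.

[11, 8, 17, 12, 27, 10, 9, 3, 5, 18, 24, 14, 22, 4, 25, 2, 13, 1, 20, 16, 6, 7, 0, 19, 15, 26, 23, 21]

rank→(start, suffix):
  0 → (11, 'aaecgfabgehchcdhb')
  1 → (8, 'abbaaecgfabgehchcdhb')
  2 → (17, 'abgehchcdhb')
  3 → (12, 'aecgfabgehchcdhb')
  4 → (27, 'b')
  5 → (10, 'baaecgfabgehchcdhb')
  6 → (9, 'bbaaecgfabgehchcdhb')
  7 → (3, 'bdbfgabbaaecgfabgehchcdhb')
  8 → (5, 'bfgabbaaecgfabgehchcdhb')
  9 → (18, 'bgehchcdhb')
  10 → (24, 'cdhb')
  11 → (14, 'cgfabgehchcdhb')
  12 → (22, 'chcdhb')
  13 → (4, 'dbfgabbaaecgfabgehchcdhb')
  14 → (25, 'dhb')
  15 → (2, 'ebdbfgabbaaecgfabgehchcdhb')
  16 → (13, 'ecgfabgehchcdhb')
  17 → (1, 'eebdbfgabbaaecgfabgehchcdhb')
  18 → (20, 'ehchcdhb')
  19 → (16, 'fabgehchcdhb')
  20 → (6, 'fgabbaaecgfabgehchcdhb')
  21 → (7, 'gabbaaecgfabgehchcdhb')
  22 → (0, 'geebdbfgabbaaecgfabgehchcdhb')
  23 → (19, 'gehchcdhb')
  24 → (15, 'gfabgehchcdhb')
  25 → (26, 'hb')
  26 → (23, 'hcdhb')
  27 → (21, 'hchcdhb')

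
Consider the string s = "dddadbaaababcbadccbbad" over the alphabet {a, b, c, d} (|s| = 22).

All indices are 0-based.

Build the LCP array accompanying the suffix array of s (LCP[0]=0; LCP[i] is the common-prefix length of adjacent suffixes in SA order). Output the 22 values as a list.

sorted suffixes:
  #0 SA[0]=6  'aaababcbadccbbad'
  #1 SA[1]=7  'aababcbadccbbad'
  #2 SA[2]=8  'ababcbadccbbad'
  #3 SA[3]=10  'abcbadccbbad'
  #4 SA[4]=20  'ad'
  #5 SA[5]=3  'adbaaababcbadccbbad'
  #6 SA[6]=14  'adccbbad'
  #7 SA[7]=5  'baaababcbadccbbad'
  #8 SA[8]=9  'babcbadccbbad'
  #9 SA[9]=19  'bad'
  #10 SA[10]=13  'badccbbad'
  #11 SA[11]=18  'bbad'
  #12 SA[12]=11  'bcbadccbbad'
  #13 SA[13]=12  'cbadccbbad'
  #14 SA[14]=17  'cbbad'
  #15 SA[15]=16  'ccbbad'
  #16 SA[16]=21  'd'
  #17 SA[17]=2  'dadbaaababcbadccbbad'
  #18 SA[18]=4  'dbaaababcbadccbbad'
  #19 SA[19]=15  'dccbbad'
  #20 SA[20]=1  'ddadbaaababcbadccbbad'
  #21 SA[21]=0  'dddadbaaababcbadccbbad'

SA = [6, 7, 8, 10, 20, 3, 14, 5, 9, 19, 13, 18, 11, 12, 17, 16, 21, 2, 4, 15, 1, 0]
rank  pair      lcp
   1  s[6:],s[7:]  2  'aa'
   2  s[7:],s[8:]  1  'a'
   3  s[8:],s[10:]  2  'ab'
   4  s[10:],s[20:]  1  'a'
   5  s[20:],s[3:]  2  'ad'
   6  s[3:],s[14:]  2  'ad'
   7  s[14:],s[5:]  0  ''
   8  s[5:],s[9:]  2  'ba'
   9  s[9:],s[19:]  2  'ba'
  10  s[19:],s[13:]  3  'bad'
  11  s[13:],s[18:]  1  'b'
  12  s[18:],s[11:]  1  'b'
  13  s[11:],s[12:]  0  ''
  14  s[12:],s[17:]  2  'cb'
  15  s[17:],s[16:]  1  'c'
  16  s[16:],s[21:]  0  ''
  17  s[21:],s[2:]  1  'd'
  18  s[2:],s[4:]  1  'd'
  19  s[4:],s[15:]  1  'd'
  20  s[15:],s[1:]  1  'd'
  21  s[1:],s[0:]  2  'dd'

[0, 2, 1, 2, 1, 2, 2, 0, 2, 2, 3, 1, 1, 0, 2, 1, 0, 1, 1, 1, 1, 2]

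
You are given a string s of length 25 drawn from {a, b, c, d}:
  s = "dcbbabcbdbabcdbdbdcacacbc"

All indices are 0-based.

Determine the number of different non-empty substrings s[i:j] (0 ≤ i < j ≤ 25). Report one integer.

rank | idx | suffix
   0 |   4 | abcbdbabcdbdbdcacacbc
   1 |  10 | abcdbdbdcacacbc
   2 |  19 | acacbc
   3 |  21 | acbc
   4 |   3 | babcbdbabcdbdbdcacacbc
   5 |   9 | babcdbdbdcacacbc
   6 |   2 | bbabcbdbabcdbdbdcacacbc
   7 |  23 | bc
   8 |   5 | bcbdbabcdbdbdcacacbc
   9 |  11 | bcdbdbdcacacbc
  10 |   7 | bdbabcdbdbdcacacbc
  11 |  14 | bdbdcacacbc
  12 |  16 | bdcacacbc
  13 |  24 | c
  14 |  18 | cacacbc
  15 |  20 | cacbc
  16 |   1 | cbbabcbdbabcdbdbdcacacbc
  17 |  22 | cbc
  18 |   6 | cbdbabcdbdbdcacacbc
  19 |  12 | cdbdbdcacacbc
  20 |   8 | dbabcdbdbdcacacbc
  21 |  13 | dbdbdcacacbc
  22 |  15 | dbdcacacbc
  23 |  17 | dcacacbc
  24 |   0 | dcbbabcbdbabcdbdbdcacacbc

SA = [4, 10, 19, 21, 3, 9, 2, 23, 5, 11, 7, 14, 16, 24, 18, 20, 1, 22, 6, 12, 8, 13, 15, 17, 0]
[i] adj suffixes → lcp
  [1] 4/10 → 3 ('abc')
  [2] 10/19 → 1 ('a')
  [3] 19/21 → 2 ('ac')
  [4] 21/3 → 0 ('')
  [5] 3/9 → 4 ('babc')
  [6] 9/2 → 1 ('b')
  [7] 2/23 → 1 ('b')
  [8] 23/5 → 2 ('bc')
  [9] 5/11 → 2 ('bc')
  [10] 11/7 → 1 ('b')
  [11] 7/14 → 3 ('bdb')
  [12] 14/16 → 2 ('bd')
  [13] 16/24 → 0 ('')
  [14] 24/18 → 1 ('c')
  [15] 18/20 → 3 ('cac')
  [16] 20/1 → 1 ('c')
  [17] 1/22 → 2 ('cb')
  [18] 22/6 → 2 ('cb')
  [19] 6/12 → 1 ('c')
  [20] 12/8 → 0 ('')
  [21] 8/13 → 2 ('db')
  [22] 13/15 → 3 ('dbd')
  [23] 15/17 → 1 ('d')
  [24] 17/0 → 2 ('dc')

n(n+1)/2 = 25·26/2 = 325
Σ LCP = 0 + 3 + 1 + 2 + 0 + 4 + 1 + 1 + 2 + 2 + 1 + 3 + 2 + 0 + 1 + 3 + 1 + 2 + 2 + 1 + 0 + 2 + 3 + 1 + 2 = 40
distinct = 325 − 40 = 285

285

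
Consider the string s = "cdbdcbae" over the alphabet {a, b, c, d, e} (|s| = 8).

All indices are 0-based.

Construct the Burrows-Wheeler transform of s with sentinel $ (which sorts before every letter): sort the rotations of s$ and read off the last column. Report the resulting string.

ebcdd$cba

rank  rotation   last
    0  $cdbdcbae  e
    1  ae$cdbdcb  b
    2  bae$cdbdc  c
    3  bdcbae$cd  d
    4  cbae$cdbd  d
    5  cdbdcbae$  $
    6  dbdcbae$c  c
    7  dcbae$cdb  b
    8  e$cdbdcba  a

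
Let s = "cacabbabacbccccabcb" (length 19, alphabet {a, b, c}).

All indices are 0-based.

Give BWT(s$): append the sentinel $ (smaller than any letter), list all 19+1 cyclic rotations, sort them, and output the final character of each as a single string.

bbcccbcbaaacac$baccb

rank  rotation              last
    0  $cacabbabacbccccabcb  b
    1  abacbccccabcb$cacabb  b
    2  abbabacbccccabcb$cac  c
    3  abcb$cacabbabacbcccc  c
    4  acabbabacbccccabcb$c  c
    5  acbccccabcb$cacabbab  b
    6  b$cacabbabacbccccabc  c
    7  babacbccccabcb$cacab  b
    8  bacbccccabcb$cacabba  a
    9  bbabacbccccabcb$caca  a
   10  bcb$cacabbabacbcccca  a
   11  bccccabcb$cacabbabac  c
   12  cabbabacbccccabcb$ca  a
   13  cabcb$cacabbabacbccc  c
   14  cacabbabacbccccabcb$  $
   15  cb$cacabbabacbccccab  b
   16  cbccccabcb$cacabbaba  a
   17  ccabcb$cacabbabacbcc  c
   18  cccabcb$cacabbabacbc  c
   19  ccccabcb$cacabbabacb  b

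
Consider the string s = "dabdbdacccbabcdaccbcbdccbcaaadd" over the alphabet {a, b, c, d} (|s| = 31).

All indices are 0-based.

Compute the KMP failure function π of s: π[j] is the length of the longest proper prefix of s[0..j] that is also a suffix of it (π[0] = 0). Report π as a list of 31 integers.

π[0] = 0
j=1 s[j]='a': π[1]=0 (border '')
j=2 s[j]='b': π[2]=0 (border '')
j=3 s[j]='d': π[3]=1 (border 'd')
j=4 s[j]='b': k: 1→0; π[4]=0 (border '')
j=5 s[j]='d': π[5]=1 (border 'd')
j=6 s[j]='a': π[6]=2 (border 'da')
j=7 s[j]='c': k: 2→0; π[7]=0 (border '')
j=8 s[j]='c': π[8]=0 (border '')
j=9 s[j]='c': π[9]=0 (border '')
j=10 s[j]='b': π[10]=0 (border '')
j=11 s[j]='a': π[11]=0 (border '')
j=12 s[j]='b': π[12]=0 (border '')
j=13 s[j]='c': π[13]=0 (border '')
j=14 s[j]='d': π[14]=1 (border 'd')
j=15 s[j]='a': π[15]=2 (border 'da')
j=16 s[j]='c': k: 2→0; π[16]=0 (border '')
j=17 s[j]='c': π[17]=0 (border '')
j=18 s[j]='b': π[18]=0 (border '')
j=19 s[j]='c': π[19]=0 (border '')
j=20 s[j]='b': π[20]=0 (border '')
j=21 s[j]='d': π[21]=1 (border 'd')
j=22 s[j]='c': k: 1→0; π[22]=0 (border '')
j=23 s[j]='c': π[23]=0 (border '')
j=24 s[j]='b': π[24]=0 (border '')
j=25 s[j]='c': π[25]=0 (border '')
j=26 s[j]='a': π[26]=0 (border '')
j=27 s[j]='a': π[27]=0 (border '')
j=28 s[j]='a': π[28]=0 (border '')
j=29 s[j]='d': π[29]=1 (border 'd')
j=30 s[j]='d': k: 1→0; π[30]=1 (border 'd')

[0, 0, 0, 1, 0, 1, 2, 0, 0, 0, 0, 0, 0, 0, 1, 2, 0, 0, 0, 0, 0, 1, 0, 0, 0, 0, 0, 0, 0, 1, 1]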